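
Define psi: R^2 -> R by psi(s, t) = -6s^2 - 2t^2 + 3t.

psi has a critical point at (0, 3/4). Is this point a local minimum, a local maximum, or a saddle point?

local maximum

The Hessian of psi is constant: H = [[-12, 0], [0, -4]].
det(H) = (-12)·(-4) − 0² = 48.
det(H) > 0 and tr(H) = -16 < 0, so H is negative definite and the point is a local maximum.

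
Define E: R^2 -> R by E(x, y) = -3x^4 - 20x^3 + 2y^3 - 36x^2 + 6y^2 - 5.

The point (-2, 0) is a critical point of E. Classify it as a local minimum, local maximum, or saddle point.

local minimum

The mixed partial ∂²E/∂x∂y is 0, so the Hessian at any point is diag(E_xx, E_yy) = diag(-12(3x^2 + 10x + 6), 12(y + 1)).
At (-2, 0): H = diag(24, 12).
Both eigenvalues are positive, so H is positive definite: a local minimum.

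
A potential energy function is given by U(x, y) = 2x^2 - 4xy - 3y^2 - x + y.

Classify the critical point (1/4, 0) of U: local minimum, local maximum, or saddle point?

The Hessian of U is constant: H = [[4, -4], [-4, -6]].
det(H) = 4·(-6) − (-4)² = -40.
Since det(H) < 0, H is indefinite and the critical point is a saddle point.

saddle point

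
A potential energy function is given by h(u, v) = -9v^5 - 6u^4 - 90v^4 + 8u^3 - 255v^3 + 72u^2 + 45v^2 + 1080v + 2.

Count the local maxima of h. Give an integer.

h separates as a function of u plus a function of v, so ∇h=0 decouples.
∂h/∂u = -24u(u - 3)(u + 2) = 0 at u ∈ {-2, 0, 3}; ∂h/∂v = -45(v - 1)(v + 2)(v + 3)(v + 4) = 0 at v ∈ {-4, -3, -2, 1}.
The Hessian is diagonal: diag(h_uu, h_vv). Second derivatives: h_uu(-2)=-240, h_uu(0)=144, h_uu(3)=-360; h_vv(-4)=450, h_vv(-3)=-180, h_vv(-2)=270, h_vv(1)=-2700.
Local maxima occur where both diagonal entries negative: (-2, -3), (-2, 1), (3, -3), (3, 1). Count: 4.

4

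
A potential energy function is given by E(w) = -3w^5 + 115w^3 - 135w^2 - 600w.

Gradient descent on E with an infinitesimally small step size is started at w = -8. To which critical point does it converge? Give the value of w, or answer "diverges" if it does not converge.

E'(w) = -15(w - 4)(w - 2)(w + 1)(w + 5), so E'(-8) = -37800.
Gradient descent moves in the -E' direction, i.e. w is increasing.
The nearest critical point in that direction is w = -5, where E'' = 3780 > 0 (a local minimum). The iterate converges there.

-5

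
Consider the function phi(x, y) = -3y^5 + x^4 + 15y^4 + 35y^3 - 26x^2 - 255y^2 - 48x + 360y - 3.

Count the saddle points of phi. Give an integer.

6

phi separates as a function of x plus a function of y, so ∇phi=0 decouples.
∂phi/∂x = 4(x - 4)(x + 1)(x + 3) = 0 at x ∈ {-3, -1, 4}; ∂phi/∂y = -15(y - 4)(y - 2)(y - 1)(y + 3) = 0 at y ∈ {-3, 1, 2, 4}.
The Hessian is diagonal: diag(phi_xx, phi_yy). Second derivatives: phi_xx(-3)=56, phi_xx(-1)=-40, phi_xx(4)=140; phi_yy(-3)=2100, phi_yy(1)=-180, phi_yy(2)=150, phi_yy(4)=-630.
Saddle points occur where the two diagonal entries have opposite signs: (-3, 1), (-3, 4), (-1, -3), (-1, 2), (4, 1), (4, 4). Count: 6.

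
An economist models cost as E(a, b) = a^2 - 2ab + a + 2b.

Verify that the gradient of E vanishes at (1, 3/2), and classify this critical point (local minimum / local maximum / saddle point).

saddle point

∇E = (2a - 2b + 1, -2a + 2); substituting (1, 3/2) gives ∇E = (0, 0), so (1, 3/2) is indeed a critical point.
The Hessian of E is constant: H = [[2, -2], [-2, 0]].
det(H) = 2·0 − (-2)² = -4.
Since det(H) < 0, H is indefinite and the critical point is a saddle point.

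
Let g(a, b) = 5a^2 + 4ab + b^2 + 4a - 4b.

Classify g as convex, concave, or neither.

g is quadratic, so its Hessian is the constant matrix H = [[10, 4], [4, 2]].
det(H) = 4, tr(H) = 12.
det(H) > 0 and tr(H) > 0, so H is positive definite everywhere: convex.

convex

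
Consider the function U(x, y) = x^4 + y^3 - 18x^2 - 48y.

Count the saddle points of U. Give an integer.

3

U separates as a function of x plus a function of y, so ∇U=0 decouples.
∂U/∂x = 4x(x - 3)(x + 3) = 0 at x ∈ {-3, 0, 3}; ∂U/∂y = 3(y - 4)(y + 4) = 0 at y ∈ {-4, 4}.
The Hessian is diagonal: diag(U_xx, U_yy). Second derivatives: U_xx(-3)=72, U_xx(0)=-36, U_xx(3)=72; U_yy(-4)=-24, U_yy(4)=24.
Saddle points occur where the two diagonal entries have opposite signs: (-3, -4), (0, 4), (3, -4). Count: 3.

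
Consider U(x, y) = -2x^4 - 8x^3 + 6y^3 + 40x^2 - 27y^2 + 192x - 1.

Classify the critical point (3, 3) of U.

saddle point

The mixed partial ∂²U/∂x∂y is 0, so the Hessian at any point is diag(U_xx, U_yy) = diag(8(-3x^2 - 6x + 10), 18(2y - 3)).
At (3, 3): H = diag(-280, 54).
The eigenvalues have opposite signs, so H is indefinite: a saddle point.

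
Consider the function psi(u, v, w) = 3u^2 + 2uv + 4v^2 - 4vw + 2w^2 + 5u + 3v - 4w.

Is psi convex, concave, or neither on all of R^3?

convex

psi is quadratic, so its Hessian is the constant matrix H = [[6, 2, 0], [2, 8, -4], [0, -4, 4]].
Leading principal minors: 6, 44, 80.
All positive ⇒ H ≻ 0 ⇒ convex.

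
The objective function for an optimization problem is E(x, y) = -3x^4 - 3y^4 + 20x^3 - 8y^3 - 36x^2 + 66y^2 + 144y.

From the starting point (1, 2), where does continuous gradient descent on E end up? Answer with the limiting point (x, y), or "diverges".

E is separable, so gradient descent decouples: x follows -∂E/∂x, y follows -∂E/∂y.
∂E/∂x = -12x(x - 3)(x - 2); at x=1 this is -24, so x increases.
∂E/∂y = -12(y - 3)(y + 1)(y + 4); at y=2 this is 216, so y decreases.
x converges to its nearest critical value 2 (a local min of the x-part); y converges to -1. The iterate converges to (2, -1).

(2, -1)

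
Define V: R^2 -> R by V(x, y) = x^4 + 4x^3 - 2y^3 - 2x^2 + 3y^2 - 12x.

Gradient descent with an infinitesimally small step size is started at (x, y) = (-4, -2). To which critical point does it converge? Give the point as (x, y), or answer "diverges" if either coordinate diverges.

V is separable, so gradient descent decouples: x follows -∂V/∂x, y follows -∂V/∂y.
∂V/∂x = 4(x - 1)(x + 1)(x + 3); at x=-4 this is -60, so x increases.
∂V/∂y = -6y(y - 1); at y=-2 this is -36, so y increases.
x converges to its nearest critical value -3 (a local min of the x-part); y converges to 0. The iterate converges to (-3, 0).

(-3, 0)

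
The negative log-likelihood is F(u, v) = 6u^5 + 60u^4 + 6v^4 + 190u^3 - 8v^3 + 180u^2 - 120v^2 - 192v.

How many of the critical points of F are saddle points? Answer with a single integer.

F separates as a function of u plus a function of v, so ∇F=0 decouples.
∂F/∂u = 30u(u + 1)(u + 3)(u + 4) = 0 at u ∈ {-4, -3, -1, 0}; ∂F/∂v = 24(v - 4)(v + 1)(v + 2) = 0 at v ∈ {-2, -1, 4}.
The Hessian is diagonal: diag(F_uu, F_vv). Second derivatives: F_uu(-4)=-360, F_uu(-3)=180, F_uu(-1)=-180, F_uu(0)=360; F_vv(-2)=144, F_vv(-1)=-120, F_vv(4)=720.
Saddle points occur where the two diagonal entries have opposite signs: (-4, -2), (-4, 4), (-3, -1), (-1, -2), (-1, 4), (0, -1). Count: 6.

6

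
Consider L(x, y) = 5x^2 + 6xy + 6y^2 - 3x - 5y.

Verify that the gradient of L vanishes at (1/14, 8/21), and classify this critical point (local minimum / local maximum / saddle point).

∇L = (10x + 6y - 3, 6x + 12y - 5); substituting (1/14, 8/21) gives ∇L = (0, 0), so (1/14, 8/21) is indeed a critical point.
The Hessian of L is constant: H = [[10, 6], [6, 12]].
det(H) = 10·12 − 6² = 84.
det(H) > 0 and tr(H) = 22 > 0, so H is positive definite and the point is a local minimum.

local minimum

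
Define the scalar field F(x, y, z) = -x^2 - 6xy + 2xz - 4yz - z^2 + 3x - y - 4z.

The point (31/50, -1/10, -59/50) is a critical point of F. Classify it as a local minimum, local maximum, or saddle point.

saddle point

The Hessian is constant: H = [[-2, -6, 2], [-6, 0, -4], [2, -4, -2]].
Leading principal minors: Δ₁ = -2, Δ₂ = -36, Δ₃ = 200.
The minors fit neither the all-positive nor the alternating-sign pattern, so H is indefinite: a saddle point.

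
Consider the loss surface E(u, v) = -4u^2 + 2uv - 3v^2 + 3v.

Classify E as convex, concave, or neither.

E is quadratic, so its Hessian is the constant matrix H = [[-8, 2], [2, -6]].
det(H) = 44, tr(H) = -14.
det(H) > 0 and tr(H) < 0, so H is negative definite everywhere: concave.

concave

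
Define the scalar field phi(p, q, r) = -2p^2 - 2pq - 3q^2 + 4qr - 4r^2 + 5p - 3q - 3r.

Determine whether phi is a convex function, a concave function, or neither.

phi is quadratic, so its Hessian is the constant matrix H = [[-4, -2, 0], [-2, -6, 4], [0, 4, -8]].
Leading principal minors: -4, 20, -96.
Signs alternate −, +, − ⇒ H ≺ 0 ⇒ concave.

concave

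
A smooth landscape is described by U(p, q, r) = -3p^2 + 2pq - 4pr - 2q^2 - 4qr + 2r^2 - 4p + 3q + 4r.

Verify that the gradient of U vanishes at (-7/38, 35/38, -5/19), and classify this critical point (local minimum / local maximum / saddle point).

saddle point

∇U = (-6p + 2q - 4r - 4, 2p - 4q - 4r + 3, -4p - 4q + 4r + 4); substituting (-7/38, 35/38, -5/19) gives ∇U = (0, 0, 0), so (-7/38, 35/38, -5/19) is indeed a critical point.
The Hessian is constant: H = [[-6, 2, -4], [2, -4, -4], [-4, -4, 4]].
Leading principal minors: Δ₁ = -6, Δ₂ = 20, Δ₃ = 304.
The minors fit neither the all-positive nor the alternating-sign pattern, so H is indefinite: a saddle point.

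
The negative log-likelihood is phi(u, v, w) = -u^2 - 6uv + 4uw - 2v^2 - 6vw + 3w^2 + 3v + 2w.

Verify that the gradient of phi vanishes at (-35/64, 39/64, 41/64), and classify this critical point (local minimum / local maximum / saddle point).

saddle point

∇phi = (-2u - 6v + 4w, -6u - 4v - 6w + 3, 4u - 6v + 6w + 2); substituting (-35/64, 39/64, 41/64) gives ∇phi = (0, 0, 0), so (-35/64, 39/64, 41/64) is indeed a critical point.
The Hessian is constant: H = [[-2, -6, 4], [-6, -4, -6], [4, -6, 6]].
Leading principal minors: Δ₁ = -2, Δ₂ = -28, Δ₃ = 256.
The minors fit neither the all-positive nor the alternating-sign pattern, so H is indefinite: a saddle point.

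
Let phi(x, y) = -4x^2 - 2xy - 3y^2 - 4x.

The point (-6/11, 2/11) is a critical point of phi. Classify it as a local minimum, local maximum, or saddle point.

The Hessian of phi is constant: H = [[-8, -2], [-2, -6]].
det(H) = (-8)·(-6) − (-2)² = 44.
det(H) > 0 and tr(H) = -14 < 0, so H is negative definite and the point is a local maximum.

local maximum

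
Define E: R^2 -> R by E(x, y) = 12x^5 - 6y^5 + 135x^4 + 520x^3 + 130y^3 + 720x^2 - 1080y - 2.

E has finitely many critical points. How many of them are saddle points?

E separates as a function of x plus a function of y, so ∇E=0 decouples.
∂E/∂x = 60x(x + 2)(x + 3)(x + 4) = 0 at x ∈ {-4, -3, -2, 0}; ∂E/∂y = -30(y - 3)(y - 2)(y + 2)(y + 3) = 0 at y ∈ {-3, -2, 2, 3}.
The Hessian is diagonal: diag(E_xx, E_yy). Second derivatives: E_xx(-4)=-480, E_xx(-3)=180, E_xx(-2)=-240, E_xx(0)=1440; E_yy(-3)=900, E_yy(-2)=-600, E_yy(2)=600, E_yy(3)=-900.
Saddle points occur where the two diagonal entries have opposite signs: (-4, -3), (-4, 2), (-3, -2), (-3, 3), (-2, -3), (-2, 2), (0, -2), (0, 3). Count: 8.

8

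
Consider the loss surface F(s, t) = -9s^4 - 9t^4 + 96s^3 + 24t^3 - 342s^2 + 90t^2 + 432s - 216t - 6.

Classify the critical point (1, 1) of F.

The mixed partial ∂²F/∂s∂t is 0, so the Hessian at any point is diag(F_ss, F_tt) = diag(36(-3s^2 + 16s - 19), 36(-3t^2 + 4t + 5)).
At (1, 1): H = diag(-216, 216).
The eigenvalues have opposite signs, so H is indefinite: a saddle point.

saddle point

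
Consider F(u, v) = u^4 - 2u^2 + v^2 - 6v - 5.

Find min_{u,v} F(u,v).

-15

F(u,v) separates as P(u) + Q(v) − 5, so its minimum is min P + min Q − 5.
P'(u) = 4u(u - 1)(u + 1) vanishes at u ∈ {-1, 0, 1}; Q'(v) = 2v - 6 vanishes at v ∈ {3}.
Local minima of P (where P''>0): P(-1)=-1, P(1)=-1. Local minima of Q: Q(3)=-9.
So the global minimum of F is P(-1) + Q(3) − 5 = -1 − 9 − 5 = -15, attained at (-1, 3).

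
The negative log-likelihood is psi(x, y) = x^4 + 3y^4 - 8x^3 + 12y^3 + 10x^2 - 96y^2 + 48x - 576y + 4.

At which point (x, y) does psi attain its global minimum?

psi(x,y) separates as P(x) + Q(y) + 4, so its minimum is min P + min Q + 4.
P'(x) = 4(x - 4)(x - 3)(x + 1) vanishes at x ∈ {-1, 3, 4}; Q'(y) = 12(y - 4)(y + 3)(y + 4) vanishes at y ∈ {-4, -3, 4}.
Local minima of P (where P''>0): P(-1)=-29, P(4)=96. Local minima of Q: Q(-4)=768, Q(4)=-2304.
So the global minimum of psi is P(-1) + Q(4) + 4 = -29 − 2304 + 4 = -2329, attained at (-1, 4).

(-1, 4)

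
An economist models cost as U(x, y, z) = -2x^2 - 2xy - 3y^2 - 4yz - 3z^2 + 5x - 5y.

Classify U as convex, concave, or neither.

concave

U is quadratic, so its Hessian is the constant matrix H = [[-4, -2, 0], [-2, -6, -4], [0, -4, -6]].
Leading principal minors: -4, 20, -56.
Signs alternate −, +, − ⇒ H ≺ 0 ⇒ concave.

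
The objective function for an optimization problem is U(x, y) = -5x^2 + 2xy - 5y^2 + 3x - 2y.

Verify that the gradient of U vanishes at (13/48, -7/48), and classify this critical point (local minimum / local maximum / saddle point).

∇U = (-10x + 2y + 3, 2x - 10y - 2); substituting (13/48, -7/48) gives ∇U = (0, 0), so (13/48, -7/48) is indeed a critical point.
The Hessian of U is constant: H = [[-10, 2], [2, -10]].
det(H) = (-10)·(-10) − 2² = 96.
det(H) > 0 and tr(H) = -20 < 0, so H is negative definite and the point is a local maximum.

local maximum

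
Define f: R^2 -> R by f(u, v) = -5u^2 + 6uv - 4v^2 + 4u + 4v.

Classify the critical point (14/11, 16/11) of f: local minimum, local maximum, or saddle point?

The Hessian of f is constant: H = [[-10, 6], [6, -8]].
det(H) = (-10)·(-8) − 6² = 44.
det(H) > 0 and tr(H) = -18 < 0, so H is negative definite and the point is a local maximum.

local maximum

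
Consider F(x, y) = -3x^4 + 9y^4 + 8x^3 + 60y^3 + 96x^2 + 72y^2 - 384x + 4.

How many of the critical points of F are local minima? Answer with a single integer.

2

F separates as a function of x plus a function of y, so ∇F=0 decouples.
∂F/∂x = -12(x - 4)(x - 2)(x + 4) = 0 at x ∈ {-4, 2, 4}; ∂F/∂y = 36y(y + 1)(y + 4) = 0 at y ∈ {-4, -1, 0}.
The Hessian is diagonal: diag(F_xx, F_yy). Second derivatives: F_xx(-4)=-576, F_xx(2)=144, F_xx(4)=-192; F_yy(-4)=432, F_yy(-1)=-108, F_yy(0)=144.
Local minima occur where both diagonal entries positive: (2, -4), (2, 0). Count: 2.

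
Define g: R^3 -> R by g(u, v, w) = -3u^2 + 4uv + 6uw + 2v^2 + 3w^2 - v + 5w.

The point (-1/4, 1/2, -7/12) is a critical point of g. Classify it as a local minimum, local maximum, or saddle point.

The Hessian is constant: H = [[-6, 4, 6], [4, 4, 0], [6, 0, 6]].
Leading principal minors: Δ₁ = -6, Δ₂ = -40, Δ₃ = -384.
The minors fit neither the all-positive nor the alternating-sign pattern, so H is indefinite: a saddle point.

saddle point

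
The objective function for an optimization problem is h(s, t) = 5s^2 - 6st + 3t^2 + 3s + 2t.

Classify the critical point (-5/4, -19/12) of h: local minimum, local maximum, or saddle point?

local minimum

The Hessian of h is constant: H = [[10, -6], [-6, 6]].
det(H) = 10·6 − (-6)² = 24.
det(H) > 0 and tr(H) = 16 > 0, so H is positive definite and the point is a local minimum.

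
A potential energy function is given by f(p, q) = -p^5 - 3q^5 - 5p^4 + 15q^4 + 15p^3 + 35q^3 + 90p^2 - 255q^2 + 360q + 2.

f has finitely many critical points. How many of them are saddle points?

8

f separates as a function of p plus a function of q, so ∇f=0 decouples.
∂f/∂p = -5p(p - 3)(p + 3)(p + 4) = 0 at p ∈ {-4, -3, 0, 3}; ∂f/∂q = -15(q - 4)(q - 2)(q - 1)(q + 3) = 0 at q ∈ {-3, 1, 2, 4}.
The Hessian is diagonal: diag(f_pp, f_qq). Second derivatives: f_pp(-4)=140, f_pp(-3)=-90, f_pp(0)=180, f_pp(3)=-630; f_qq(-3)=2100, f_qq(1)=-180, f_qq(2)=150, f_qq(4)=-630.
Saddle points occur where the two diagonal entries have opposite signs: (-4, 1), (-4, 4), (-3, -3), (-3, 2), (0, 1), (0, 4), (3, -3), (3, 2). Count: 8.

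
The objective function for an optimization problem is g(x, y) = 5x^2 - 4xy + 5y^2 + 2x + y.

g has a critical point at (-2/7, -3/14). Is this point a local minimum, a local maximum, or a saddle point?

local minimum

The Hessian of g is constant: H = [[10, -4], [-4, 10]].
det(H) = 10·10 − (-4)² = 84.
det(H) > 0 and tr(H) = 20 > 0, so H is positive definite and the point is a local minimum.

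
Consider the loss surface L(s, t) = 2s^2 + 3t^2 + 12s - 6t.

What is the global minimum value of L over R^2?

-21

L(s,t) separates as P(s) + Q(t), so its minimum is min P + min Q.
P'(s) = 4s + 12 vanishes at s ∈ {-3}; Q'(t) = 6(t - 1) vanishes at t ∈ {1}.
Local minima of P (where P''>0): P(-3)=-18. Local minima of Q: Q(1)=-3.
So the global minimum of L is P(-3) + Q(1) = -18 − 3 = -21, attained at (-3, 1).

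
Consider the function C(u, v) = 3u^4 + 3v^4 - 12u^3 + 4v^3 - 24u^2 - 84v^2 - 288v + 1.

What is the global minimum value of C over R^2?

C(u,v) separates as P(u) + Q(v) + 1, so its minimum is min P + min Q + 1.
P'(u) = 12u(u - 4)(u + 1) vanishes at u ∈ {-1, 0, 4}; Q'(v) = 12(v - 4)(v + 2)(v + 3) vanishes at v ∈ {-3, -2, 4}.
Local minima of P (where P''>0): P(-1)=-9, P(4)=-384. Local minima of Q: Q(-3)=243, Q(4)=-1472.
So the global minimum of C is P(4) + Q(4) + 1 = -384 − 1472 + 1 = -1855, attained at (4, 4).

-1855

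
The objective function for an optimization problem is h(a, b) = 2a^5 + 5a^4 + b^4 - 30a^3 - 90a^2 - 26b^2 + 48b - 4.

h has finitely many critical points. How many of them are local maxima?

h separates as a function of a plus a function of b, so ∇h=0 decouples.
∂h/∂a = 10a(a - 3)(a + 2)(a + 3) = 0 at a ∈ {-3, -2, 0, 3}; ∂h/∂b = 4(b - 3)(b - 1)(b + 4) = 0 at b ∈ {-4, 1, 3}.
The Hessian is diagonal: diag(h_aa, h_bb). Second derivatives: h_aa(-3)=-180, h_aa(-2)=100, h_aa(0)=-180, h_aa(3)=900; h_bb(-4)=140, h_bb(1)=-40, h_bb(3)=56.
Local maxima occur where both diagonal entries negative: (-3, 1), (0, 1). Count: 2.

2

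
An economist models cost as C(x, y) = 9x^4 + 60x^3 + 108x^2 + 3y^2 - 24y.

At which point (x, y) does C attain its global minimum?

(0, 4)

C(x,y) separates as P(x) + Q(y), so its minimum is min P + min Q.
P'(x) = 36x(x + 2)(x + 3) vanishes at x ∈ {-3, -2, 0}; Q'(y) = 6y - 24 vanishes at y ∈ {4}.
Local minima of P (where P''>0): P(-3)=81, P(0)=0. Local minima of Q: Q(4)=-48.
So the global minimum of C is P(0) + Q(4) = 0 − 48 = -48, attained at (0, 4).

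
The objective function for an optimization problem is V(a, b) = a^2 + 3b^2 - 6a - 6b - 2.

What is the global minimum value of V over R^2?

-14

V(a,b) separates as P(a) + Q(b) − 2, so its minimum is min P + min Q − 2.
P'(a) = 2a - 6 vanishes at a ∈ {3}; Q'(b) = 6b - 6 vanishes at b ∈ {1}.
Local minima of P (where P''>0): P(3)=-9. Local minima of Q: Q(1)=-3.
So the global minimum of V is P(3) + Q(1) − 2 = -9 − 3 − 2 = -14, attained at (3, 1).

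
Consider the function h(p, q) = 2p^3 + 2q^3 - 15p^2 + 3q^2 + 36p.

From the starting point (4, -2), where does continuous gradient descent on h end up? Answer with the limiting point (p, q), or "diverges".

h is separable, so gradient descent decouples: p follows -∂h/∂p, q follows -∂h/∂q.
∂h/∂p = 6(p - 3)(p - 2); at p=4 this is 12, so p decreases.
∂h/∂q = 6q(q + 1); at q=-2 this is 12, so q decreases.
The q-coordinate has no critical point in that direction and runs off to infinity.

diverges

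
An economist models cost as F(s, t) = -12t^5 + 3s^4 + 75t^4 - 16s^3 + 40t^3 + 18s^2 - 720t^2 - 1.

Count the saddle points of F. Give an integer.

6

F separates as a function of s plus a function of t, so ∇F=0 decouples.
∂F/∂s = 12s(s - 3)(s - 1) = 0 at s ∈ {0, 1, 3}; ∂F/∂t = -60t(t - 4)(t - 3)(t + 2) = 0 at t ∈ {-2, 0, 3, 4}.
The Hessian is diagonal: diag(F_ss, F_tt). Second derivatives: F_ss(0)=36, F_ss(1)=-24, F_ss(3)=72; F_tt(-2)=3600, F_tt(0)=-1440, F_tt(3)=900, F_tt(4)=-1440.
Saddle points occur where the two diagonal entries have opposite signs: (0, 0), (0, 4), (1, -2), (1, 3), (3, 0), (3, 4). Count: 6.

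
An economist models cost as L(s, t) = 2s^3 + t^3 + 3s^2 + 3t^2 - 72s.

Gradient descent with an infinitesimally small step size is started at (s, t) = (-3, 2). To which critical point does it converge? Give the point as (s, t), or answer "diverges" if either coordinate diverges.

(3, 0)

L is separable, so gradient descent decouples: s follows -∂L/∂s, t follows -∂L/∂t.
∂L/∂s = 6(s - 3)(s + 4); at s=-3 this is -36, so s increases.
∂L/∂t = 3t(t + 2); at t=2 this is 24, so t decreases.
s converges to its nearest critical value 3 (a local min of the s-part); t converges to 0. The iterate converges to (3, 0).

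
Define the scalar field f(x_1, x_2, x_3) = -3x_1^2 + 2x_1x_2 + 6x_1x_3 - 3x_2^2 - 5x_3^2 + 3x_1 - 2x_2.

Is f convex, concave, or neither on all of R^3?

f is quadratic, so its Hessian is the constant matrix H = [[-6, 2, 6], [2, -6, 0], [6, 0, -10]].
Leading principal minors: -6, 32, -104.
Signs alternate −, +, − ⇒ H ≺ 0 ⇒ concave.

concave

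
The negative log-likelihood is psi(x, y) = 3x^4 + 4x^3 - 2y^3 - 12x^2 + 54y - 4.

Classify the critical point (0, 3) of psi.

The mixed partial ∂²psi/∂x∂y is 0, so the Hessian at any point is diag(psi_xx, psi_yy) = diag(12(3x^2 + 2x - 2), -12y).
At (0, 3): H = diag(-24, -36).
Both eigenvalues are negative, so H is negative definite: a local maximum.

local maximum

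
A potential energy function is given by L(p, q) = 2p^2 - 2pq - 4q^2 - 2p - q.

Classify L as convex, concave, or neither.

neither

L is quadratic, so its Hessian is the constant matrix H = [[4, -2], [-2, -8]].
det(H) = -36, tr(H) = -4.
det(H) < 0, so H is indefinite: neither convex nor concave.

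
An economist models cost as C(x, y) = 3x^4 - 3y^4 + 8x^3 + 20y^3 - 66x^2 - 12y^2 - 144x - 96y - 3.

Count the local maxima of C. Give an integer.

C separates as a function of x plus a function of y, so ∇C=0 decouples.
∂C/∂x = 12(x - 3)(x + 1)(x + 4) = 0 at x ∈ {-4, -1, 3}; ∂C/∂y = -12(y - 4)(y - 2)(y + 1) = 0 at y ∈ {-1, 2, 4}.
The Hessian is diagonal: diag(C_xx, C_yy). Second derivatives: C_xx(-4)=252, C_xx(-1)=-144, C_xx(3)=336; C_yy(-1)=-180, C_yy(2)=72, C_yy(4)=-120.
Local maxima occur where both diagonal entries negative: (-1, -1), (-1, 4). Count: 2.

2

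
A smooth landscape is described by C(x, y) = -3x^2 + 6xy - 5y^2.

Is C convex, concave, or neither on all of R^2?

C is quadratic, so its Hessian is the constant matrix H = [[-6, 6], [6, -10]].
det(H) = 24, tr(H) = -16.
det(H) > 0 and tr(H) < 0, so H is negative definite everywhere: concave.

concave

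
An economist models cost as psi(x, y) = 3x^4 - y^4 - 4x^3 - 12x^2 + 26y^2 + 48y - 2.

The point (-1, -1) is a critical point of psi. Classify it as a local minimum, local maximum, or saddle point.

local minimum

The mixed partial ∂²psi/∂x∂y is 0, so the Hessian at any point is diag(psi_xx, psi_yy) = diag(12(3x^2 - 2x - 2), 4(-3y^2 + 13)).
At (-1, -1): H = diag(36, 40).
Both eigenvalues are positive, so H is positive definite: a local minimum.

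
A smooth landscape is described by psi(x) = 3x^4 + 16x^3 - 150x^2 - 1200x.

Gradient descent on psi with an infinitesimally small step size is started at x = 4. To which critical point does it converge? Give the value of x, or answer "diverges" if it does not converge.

psi'(x) = 12(x - 5)(x + 4)(x + 5), so psi'(4) = -864.
Gradient descent moves in the -psi' direction, i.e. x is increasing.
The nearest critical point in that direction is x = 5, where psi'' = 1080 > 0 (a local minimum). The iterate converges there.

5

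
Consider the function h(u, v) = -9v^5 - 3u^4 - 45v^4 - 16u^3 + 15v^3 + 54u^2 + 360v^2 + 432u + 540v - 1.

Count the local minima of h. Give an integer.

h separates as a function of u plus a function of v, so ∇h=0 decouples.
∂h/∂u = -12(u - 3)(u + 3)(u + 4) = 0 at u ∈ {-4, -3, 3}; ∂h/∂v = -45(v - 2)(v + 1)(v + 2)(v + 3) = 0 at v ∈ {-3, -2, -1, 2}.
The Hessian is diagonal: diag(h_uu, h_vv). Second derivatives: h_uu(-4)=-84, h_uu(-3)=72, h_uu(3)=-504; h_vv(-3)=450, h_vv(-2)=-180, h_vv(-1)=270, h_vv(2)=-2700.
Local minima occur where both diagonal entries positive: (-3, -3), (-3, -1). Count: 2.

2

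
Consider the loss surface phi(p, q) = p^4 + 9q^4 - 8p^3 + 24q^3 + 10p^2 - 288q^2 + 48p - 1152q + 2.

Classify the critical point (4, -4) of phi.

local minimum

The mixed partial ∂²phi/∂p∂q is 0, so the Hessian at any point is diag(phi_pp, phi_qq) = diag(4(3p^2 - 12p + 5), 36(3q^2 + 4q - 16)).
At (4, -4): H = diag(20, 576).
Both eigenvalues are positive, so H is positive definite: a local minimum.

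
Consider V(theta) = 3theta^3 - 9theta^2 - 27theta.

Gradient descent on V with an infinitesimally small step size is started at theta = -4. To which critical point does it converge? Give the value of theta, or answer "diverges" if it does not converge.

diverges

V'(theta) = 9(theta - 3)(theta + 1), so V'(-4) = 189.
Gradient descent moves in the -V' direction, i.e. theta is decreasing.
There is no critical point below theta=-4, and V' keeps the same sign, so the iterate runs off to −∞.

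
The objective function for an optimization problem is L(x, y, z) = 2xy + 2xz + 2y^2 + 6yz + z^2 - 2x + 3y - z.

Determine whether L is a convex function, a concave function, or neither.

L is quadratic, so its Hessian is the constant matrix H = [[0, 2, 2], [2, 4, 6], [2, 6, 2]].
Leading principal minors: 0, -4, 24.
Neither pattern holds ⇒ H is indefinite ⇒ neither convex nor concave.

neither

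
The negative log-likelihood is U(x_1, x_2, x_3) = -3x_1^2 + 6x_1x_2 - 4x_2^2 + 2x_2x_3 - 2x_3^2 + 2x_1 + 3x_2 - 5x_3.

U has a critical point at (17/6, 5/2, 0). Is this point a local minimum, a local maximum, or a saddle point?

local maximum

The Hessian is constant: H = [[-6, 6, 0], [6, -8, 2], [0, 2, -4]].
Leading principal minors: Δ₁ = -6, Δ₂ = 12, Δ₃ = -24.
The minors alternate sign starting negative (−, +, −), so H is negative definite: a local maximum.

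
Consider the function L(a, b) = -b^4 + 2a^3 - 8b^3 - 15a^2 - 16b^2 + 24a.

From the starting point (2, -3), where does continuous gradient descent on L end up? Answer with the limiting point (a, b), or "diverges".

L is separable, so gradient descent decouples: a follows -∂L/∂a, b follows -∂L/∂b.
∂L/∂a = 6(a - 4)(a - 1); at a=2 this is -12, so a increases.
∂L/∂b = -4b(b + 2)(b + 4); at b=-3 this is -12, so b increases.
a converges to its nearest critical value 4 (a local min of the a-part); b converges to -2. The iterate converges to (4, -2).

(4, -2)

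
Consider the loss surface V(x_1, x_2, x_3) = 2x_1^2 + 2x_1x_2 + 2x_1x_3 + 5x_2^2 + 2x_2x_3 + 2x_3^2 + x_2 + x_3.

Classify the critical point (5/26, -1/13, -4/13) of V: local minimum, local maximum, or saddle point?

The Hessian is constant: H = [[4, 2, 2], [2, 10, 2], [2, 2, 4]].
Leading principal minors: Δ₁ = 4, Δ₂ = 36, Δ₃ = 104.
All leading minors are positive, so H is positive definite: a local minimum.

local minimum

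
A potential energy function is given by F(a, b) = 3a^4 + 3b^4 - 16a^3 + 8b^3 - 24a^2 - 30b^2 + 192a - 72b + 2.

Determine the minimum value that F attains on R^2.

-454

F(a,b) separates as P(a) + Q(b) + 2, so its minimum is min P + min Q + 2.
P'(a) = 12(a - 4)(a - 2)(a + 2) vanishes at a ∈ {-2, 2, 4}; Q'(b) = 12(b - 2)(b + 1)(b + 3) vanishes at b ∈ {-3, -1, 2}.
Local minima of P (where P''>0): P(-2)=-304, P(4)=128. Local minima of Q: Q(-3)=-27, Q(2)=-152.
So the global minimum of F is P(-2) + Q(2) + 2 = -304 − 152 + 2 = -454, attained at (-2, 2).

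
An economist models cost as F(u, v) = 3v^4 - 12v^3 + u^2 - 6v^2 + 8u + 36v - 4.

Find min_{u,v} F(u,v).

-47

F(u,v) separates as P(u) + Q(v) − 4, so its minimum is min P + min Q − 4.
P'(u) = 2u + 8 vanishes at u ∈ {-4}; Q'(v) = 12(v - 3)(v - 1)(v + 1) vanishes at v ∈ {-1, 1, 3}.
Local minima of P (where P''>0): P(-4)=-16. Local minima of Q: Q(-1)=-27, Q(3)=-27.
So the global minimum of F is P(-4) + Q(-1) − 4 = -16 − 27 − 4 = -47, attained at (-4, -1).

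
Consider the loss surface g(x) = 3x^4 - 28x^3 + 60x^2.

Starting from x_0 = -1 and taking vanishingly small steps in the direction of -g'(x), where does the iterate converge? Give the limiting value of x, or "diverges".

0

g'(x) = 12x(x - 5)(x - 2), so g'(-1) = -216.
Gradient descent moves in the -g' direction, i.e. x is increasing.
The nearest critical point in that direction is x = 0, where g'' = 120 > 0 (a local minimum). The iterate converges there.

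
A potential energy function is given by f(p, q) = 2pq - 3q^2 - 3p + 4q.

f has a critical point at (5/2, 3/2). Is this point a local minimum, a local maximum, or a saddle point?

The Hessian of f is constant: H = [[0, 2], [2, -6]].
det(H) = 0·(-6) − 2² = -4.
Since det(H) < 0, H is indefinite and the critical point is a saddle point.

saddle point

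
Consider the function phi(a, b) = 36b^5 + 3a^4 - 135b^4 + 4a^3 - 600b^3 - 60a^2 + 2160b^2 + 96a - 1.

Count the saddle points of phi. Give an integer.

6

phi separates as a function of a plus a function of b, so ∇phi=0 decouples.
∂phi/∂a = 12(a - 2)(a - 1)(a + 4) = 0 at a ∈ {-4, 1, 2}; ∂phi/∂b = 180b(b - 4)(b - 2)(b + 3) = 0 at b ∈ {-3, 0, 2, 4}.
The Hessian is diagonal: diag(phi_aa, phi_bb). Second derivatives: phi_aa(-4)=360, phi_aa(1)=-60, phi_aa(2)=72; phi_bb(-3)=-18900, phi_bb(0)=4320, phi_bb(2)=-3600, phi_bb(4)=10080.
Saddle points occur where the two diagonal entries have opposite signs: (-4, -3), (-4, 2), (1, 0), (1, 4), (2, -3), (2, 2). Count: 6.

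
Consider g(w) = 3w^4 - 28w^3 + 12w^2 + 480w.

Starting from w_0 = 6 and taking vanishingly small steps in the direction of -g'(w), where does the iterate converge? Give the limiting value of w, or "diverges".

g'(w) = 12(w - 5)(w - 4)(w + 2), so g'(6) = 192.
Gradient descent moves in the -g' direction, i.e. w is decreasing.
The nearest critical point in that direction is w = 5, where g'' = 84 > 0 (a local minimum). The iterate converges there.

5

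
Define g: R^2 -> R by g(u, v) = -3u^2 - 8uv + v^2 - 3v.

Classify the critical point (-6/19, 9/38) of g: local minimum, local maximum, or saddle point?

The Hessian of g is constant: H = [[-6, -8], [-8, 2]].
det(H) = (-6)·2 − (-8)² = -76.
Since det(H) < 0, H is indefinite and the critical point is a saddle point.

saddle point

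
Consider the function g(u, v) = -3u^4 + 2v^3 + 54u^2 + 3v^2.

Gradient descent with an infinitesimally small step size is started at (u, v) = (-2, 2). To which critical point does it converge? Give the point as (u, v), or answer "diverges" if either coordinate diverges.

(0, 0)

g is separable, so gradient descent decouples: u follows -∂g/∂u, v follows -∂g/∂v.
∂g/∂u = -12u(u - 3)(u + 3); at u=-2 this is -120, so u increases.
∂g/∂v = 6v(v + 1); at v=2 this is 36, so v decreases.
u converges to its nearest critical value 0 (a local min of the u-part); v converges to 0. The iterate converges to (0, 0).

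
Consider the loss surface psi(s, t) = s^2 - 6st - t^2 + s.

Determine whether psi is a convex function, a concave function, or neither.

neither

psi is quadratic, so its Hessian is the constant matrix H = [[2, -6], [-6, -2]].
det(H) = -40, tr(H) = 0.
det(H) < 0, so H is indefinite: neither convex nor concave.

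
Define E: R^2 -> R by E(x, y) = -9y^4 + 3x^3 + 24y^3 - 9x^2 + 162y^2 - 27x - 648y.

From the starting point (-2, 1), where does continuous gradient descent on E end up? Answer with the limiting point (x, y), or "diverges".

E is separable, so gradient descent decouples: x follows -∂E/∂x, y follows -∂E/∂y.
∂E/∂x = 9(x - 3)(x + 1); at x=-2 this is 45, so x decreases.
∂E/∂y = -36(y - 3)(y - 2)(y + 3); at y=1 this is -288, so y increases.
The x-coordinate has no critical point in that direction and runs off to infinity.

diverges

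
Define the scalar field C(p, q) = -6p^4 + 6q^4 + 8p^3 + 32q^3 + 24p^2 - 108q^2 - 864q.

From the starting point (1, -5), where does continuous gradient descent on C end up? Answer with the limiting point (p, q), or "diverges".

C is separable, so gradient descent decouples: p follows -∂C/∂p, q follows -∂C/∂q.
∂C/∂p = -24p(p - 2)(p + 1); at p=1 this is 48, so p decreases.
∂C/∂q = 24(q - 3)(q + 3)(q + 4); at q=-5 this is -384, so q increases.
p converges to its nearest critical value 0 (a local min of the p-part); q converges to -4. The iterate converges to (0, -4).

(0, -4)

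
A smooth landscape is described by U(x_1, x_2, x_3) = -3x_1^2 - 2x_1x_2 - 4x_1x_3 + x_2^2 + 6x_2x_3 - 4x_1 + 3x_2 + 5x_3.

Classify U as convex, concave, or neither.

U is quadratic, so its Hessian is the constant matrix H = [[-6, -2, -4], [-2, 2, 6], [-4, 6, 0]].
Leading principal minors: -6, -16, 280.
Neither pattern holds ⇒ H is indefinite ⇒ neither convex nor concave.

neither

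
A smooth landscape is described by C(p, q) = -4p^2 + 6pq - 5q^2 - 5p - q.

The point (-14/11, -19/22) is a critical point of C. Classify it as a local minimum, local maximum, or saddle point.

The Hessian of C is constant: H = [[-8, 6], [6, -10]].
det(H) = (-8)·(-10) − 6² = 44.
det(H) > 0 and tr(H) = -18 < 0, so H is negative definite and the point is a local maximum.

local maximum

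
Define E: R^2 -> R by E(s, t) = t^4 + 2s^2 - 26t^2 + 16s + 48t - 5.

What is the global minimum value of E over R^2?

-389

E(s,t) separates as P(s) + Q(t) − 5, so its minimum is min P + min Q − 5.
P'(s) = 4s + 16 vanishes at s ∈ {-4}; Q'(t) = 4(t - 3)(t - 1)(t + 4) vanishes at t ∈ {-4, 1, 3}.
Local minima of P (where P''>0): P(-4)=-32. Local minima of Q: Q(-4)=-352, Q(3)=-9.
So the global minimum of E is P(-4) + Q(-4) − 5 = -32 − 352 − 5 = -389, attained at (-4, -4).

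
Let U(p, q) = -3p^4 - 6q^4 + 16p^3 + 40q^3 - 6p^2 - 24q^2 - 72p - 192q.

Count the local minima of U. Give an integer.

U separates as a function of p plus a function of q, so ∇U=0 decouples.
∂U/∂p = -12(p - 3)(p - 2)(p + 1) = 0 at p ∈ {-1, 2, 3}; ∂U/∂q = -24(q - 4)(q - 2)(q + 1) = 0 at q ∈ {-1, 2, 4}.
The Hessian is diagonal: diag(U_pp, U_qq). Second derivatives: U_pp(-1)=-144, U_pp(2)=36, U_pp(3)=-48; U_qq(-1)=-360, U_qq(2)=144, U_qq(4)=-240.
Local minima occur where both diagonal entries positive: (2, 2). Count: 1.

1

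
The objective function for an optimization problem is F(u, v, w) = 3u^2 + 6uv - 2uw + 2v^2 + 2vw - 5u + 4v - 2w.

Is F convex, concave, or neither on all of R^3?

neither

F is quadratic, so its Hessian is the constant matrix H = [[6, 6, -2], [6, 4, 2], [-2, 2, 0]].
Leading principal minors: 6, -12, -88.
Neither pattern holds ⇒ H is indefinite ⇒ neither convex nor concave.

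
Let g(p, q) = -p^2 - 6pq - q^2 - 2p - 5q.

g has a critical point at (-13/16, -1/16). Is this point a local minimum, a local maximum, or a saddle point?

saddle point

The Hessian of g is constant: H = [[-2, -6], [-6, -2]].
det(H) = (-2)·(-2) − (-6)² = -32.
Since det(H) < 0, H is indefinite and the critical point is a saddle point.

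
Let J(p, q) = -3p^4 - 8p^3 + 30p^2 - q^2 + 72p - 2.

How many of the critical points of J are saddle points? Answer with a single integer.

1

J separates as a function of p plus a function of q, so ∇J=0 decouples.
∂J/∂p = -12(p - 2)(p + 1)(p + 3) = 0 at p ∈ {-3, -1, 2}; ∂J/∂q = -2q = 0 at q ∈ {0}.
The Hessian is diagonal: diag(J_pp, J_qq). Second derivatives: J_pp(-3)=-120, J_pp(-1)=72, J_pp(2)=-180; J_qq(0)=-2.
Saddle points occur where the two diagonal entries have opposite signs: (-1, 0). Count: 1.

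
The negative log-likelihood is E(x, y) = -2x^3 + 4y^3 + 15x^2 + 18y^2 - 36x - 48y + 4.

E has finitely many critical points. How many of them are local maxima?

1

E separates as a function of x plus a function of y, so ∇E=0 decouples.
∂E/∂x = -6(x - 3)(x - 2) = 0 at x ∈ {2, 3}; ∂E/∂y = 12(y - 1)(y + 4) = 0 at y ∈ {-4, 1}.
The Hessian is diagonal: diag(E_xx, E_yy). Second derivatives: E_xx(2)=6, E_xx(3)=-6; E_yy(-4)=-60, E_yy(1)=60.
Local maxima occur where both diagonal entries negative: (3, -4). Count: 1.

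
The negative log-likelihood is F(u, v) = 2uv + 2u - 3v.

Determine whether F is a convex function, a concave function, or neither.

neither

F is quadratic, so its Hessian is the constant matrix H = [[0, 2], [2, 0]].
det(H) = -4, tr(H) = 0.
det(H) < 0, so H is indefinite: neither convex nor concave.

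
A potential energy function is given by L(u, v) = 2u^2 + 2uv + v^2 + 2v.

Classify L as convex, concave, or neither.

convex

L is quadratic, so its Hessian is the constant matrix H = [[4, 2], [2, 2]].
det(H) = 4, tr(H) = 6.
det(H) > 0 and tr(H) > 0, so H is positive definite everywhere: convex.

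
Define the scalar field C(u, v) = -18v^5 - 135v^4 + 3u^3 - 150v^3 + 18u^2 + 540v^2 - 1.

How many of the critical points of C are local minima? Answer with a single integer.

2

C separates as a function of u plus a function of v, so ∇C=0 decouples.
∂C/∂u = 9u(u + 4) = 0 at u ∈ {-4, 0}; ∂C/∂v = -90v(v - 1)(v + 3)(v + 4) = 0 at v ∈ {-4, -3, 0, 1}.
The Hessian is diagonal: diag(C_uu, C_vv). Second derivatives: C_uu(-4)=-36, C_uu(0)=36; C_vv(-4)=1800, C_vv(-3)=-1080, C_vv(0)=1080, C_vv(1)=-1800.
Local minima occur where both diagonal entries positive: (0, -4), (0, 0). Count: 2.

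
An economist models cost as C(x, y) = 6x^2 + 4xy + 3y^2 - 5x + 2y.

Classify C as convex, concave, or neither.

convex

C is quadratic, so its Hessian is the constant matrix H = [[12, 4], [4, 6]].
det(H) = 56, tr(H) = 18.
det(H) > 0 and tr(H) > 0, so H is positive definite everywhere: convex.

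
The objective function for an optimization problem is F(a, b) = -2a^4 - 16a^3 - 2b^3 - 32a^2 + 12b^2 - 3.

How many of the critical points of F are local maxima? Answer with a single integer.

2

F separates as a function of a plus a function of b, so ∇F=0 decouples.
∂F/∂a = -8a(a + 2)(a + 4) = 0 at a ∈ {-4, -2, 0}; ∂F/∂b = -6b(b - 4) = 0 at b ∈ {0, 4}.
The Hessian is diagonal: diag(F_aa, F_bb). Second derivatives: F_aa(-4)=-64, F_aa(-2)=32, F_aa(0)=-64; F_bb(0)=24, F_bb(4)=-24.
Local maxima occur where both diagonal entries negative: (-4, 4), (0, 4). Count: 2.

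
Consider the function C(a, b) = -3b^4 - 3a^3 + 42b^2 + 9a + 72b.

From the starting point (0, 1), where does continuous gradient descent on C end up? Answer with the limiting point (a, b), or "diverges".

C is separable, so gradient descent decouples: a follows -∂C/∂a, b follows -∂C/∂b.
∂C/∂a = -9(a - 1)(a + 1); at a=0 this is 9, so a decreases.
∂C/∂b = -12(b - 3)(b + 1)(b + 2); at b=1 this is 144, so b decreases.
a converges to its nearest critical value -1 (a local min of the a-part); b converges to -1. The iterate converges to (-1, -1).

(-1, -1)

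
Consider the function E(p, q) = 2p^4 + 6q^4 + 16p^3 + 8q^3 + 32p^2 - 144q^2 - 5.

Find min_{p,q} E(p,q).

E(p,q) separates as A(p) + B(q) − 5, so its minimum is min A + min B − 5.
A'(p) = 8p(p + 2)(p + 4) vanishes at p ∈ {-4, -2, 0}; B'(q) = 24q(q - 3)(q + 4) vanishes at q ∈ {-4, 0, 3}.
Local minima of A (where A''>0): A(-4)=0, A(0)=0. Local minima of B: B(-4)=-1280, B(3)=-594.
So the global minimum of E is A(-4) + B(-4) − 5 = 0 − 1280 − 5 = -1285, attained at (-4, -4).

-1285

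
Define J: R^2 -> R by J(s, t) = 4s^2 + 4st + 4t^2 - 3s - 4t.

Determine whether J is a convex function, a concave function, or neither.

convex

J is quadratic, so its Hessian is the constant matrix H = [[8, 4], [4, 8]].
det(H) = 48, tr(H) = 16.
det(H) > 0 and tr(H) > 0, so H is positive definite everywhere: convex.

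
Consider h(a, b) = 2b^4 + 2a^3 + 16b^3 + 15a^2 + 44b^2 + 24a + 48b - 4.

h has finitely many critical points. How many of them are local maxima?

h separates as a function of a plus a function of b, so ∇h=0 decouples.
∂h/∂a = 6(a + 1)(a + 4) = 0 at a ∈ {-4, -1}; ∂h/∂b = 8(b + 1)(b + 2)(b + 3) = 0 at b ∈ {-3, -2, -1}.
The Hessian is diagonal: diag(h_aa, h_bb). Second derivatives: h_aa(-4)=-18, h_aa(-1)=18; h_bb(-3)=16, h_bb(-2)=-8, h_bb(-1)=16.
Local maxima occur where both diagonal entries negative: (-4, -2). Count: 1.

1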